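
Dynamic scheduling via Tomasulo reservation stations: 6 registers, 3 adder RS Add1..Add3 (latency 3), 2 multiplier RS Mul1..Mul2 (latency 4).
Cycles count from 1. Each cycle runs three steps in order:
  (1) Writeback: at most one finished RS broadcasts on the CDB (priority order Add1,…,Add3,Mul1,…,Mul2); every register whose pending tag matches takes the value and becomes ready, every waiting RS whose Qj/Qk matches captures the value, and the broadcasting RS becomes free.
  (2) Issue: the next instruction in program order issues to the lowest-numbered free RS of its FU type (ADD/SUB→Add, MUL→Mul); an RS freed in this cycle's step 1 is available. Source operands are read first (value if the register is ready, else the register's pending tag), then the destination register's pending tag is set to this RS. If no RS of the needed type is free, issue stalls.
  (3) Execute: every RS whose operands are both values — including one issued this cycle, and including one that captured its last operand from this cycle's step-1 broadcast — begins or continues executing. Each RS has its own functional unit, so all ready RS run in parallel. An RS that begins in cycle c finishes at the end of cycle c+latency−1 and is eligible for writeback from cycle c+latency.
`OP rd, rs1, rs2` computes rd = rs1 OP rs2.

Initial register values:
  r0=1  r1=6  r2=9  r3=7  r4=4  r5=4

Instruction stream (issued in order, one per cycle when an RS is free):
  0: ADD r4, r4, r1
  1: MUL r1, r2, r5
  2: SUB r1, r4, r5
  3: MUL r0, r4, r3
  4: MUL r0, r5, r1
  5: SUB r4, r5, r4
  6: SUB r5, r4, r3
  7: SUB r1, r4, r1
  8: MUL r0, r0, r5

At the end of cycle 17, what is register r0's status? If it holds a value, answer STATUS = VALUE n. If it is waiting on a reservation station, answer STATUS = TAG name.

STATUS = VALUE -312

  c1: issue ADD r4<-Add1  regs: r0:1,r1:6,r2:9,r3:7,r4:Add1,r5:4
  c2: issue MUL r1<-Mul1  regs: r0:1,r1:Mul1,r2:9,r3:7,r4:Add1,r5:4
  c3: issue SUB r1<-Add2  regs: r0:1,r1:Add2,r2:9,r3:7,r4:Add1,r5:4
  c4: CDB Add1=10; issue MUL r0<-Mul2  regs: r0:Mul2,r1:Add2,r2:9,r3:7,r4:10,r5:4
  c5: stall  regs: r0:Mul2,r1:Add2,r2:9,r3:7,r4:10,r5:4
  c6: CDB Mul1=36; issue MUL r0<-Mul1  regs: r0:Mul1,r1:Add2,r2:9,r3:7,r4:10,r5:4
  c7: CDB Add2=6; issue SUB r4<-Add1  regs: r0:Mul1,r1:6,r2:9,r3:7,r4:Add1,r5:4
  c8: CDB Mul2=70; issue SUB r5<-Add2  regs: r0:Mul1,r1:6,r2:9,r3:7,r4:Add1,r5:Add2
  c9: issue SUB r1<-Add3  regs: r0:Mul1,r1:Add3,r2:9,r3:7,r4:Add1,r5:Add2
  c10: CDB Add1=-6; issue MUL r0<-Mul2  regs: r0:Mul2,r1:Add3,r2:9,r3:7,r4:-6,r5:Add2
  c11: CDB Mul1=24  regs: r0:Mul2,r1:Add3,r2:9,r3:7,r4:-6,r5:Add2
  c12: -  regs: r0:Mul2,r1:Add3,r2:9,r3:7,r4:-6,r5:Add2
  c13: CDB Add2=-13  regs: r0:Mul2,r1:Add3,r2:9,r3:7,r4:-6,r5:-13
  c14: CDB Add3=-12  regs: r0:Mul2,r1:-12,r2:9,r3:7,r4:-6,r5:-13
  c15: -  regs: r0:Mul2,r1:-12,r2:9,r3:7,r4:-6,r5:-13
  c16: -  regs: r0:Mul2,r1:-12,r2:9,r3:7,r4:-6,r5:-13
  c17: CDB Mul2=-312  regs: r0:-312,r1:-12,r2:9,r3:7,r4:-6,r5:-13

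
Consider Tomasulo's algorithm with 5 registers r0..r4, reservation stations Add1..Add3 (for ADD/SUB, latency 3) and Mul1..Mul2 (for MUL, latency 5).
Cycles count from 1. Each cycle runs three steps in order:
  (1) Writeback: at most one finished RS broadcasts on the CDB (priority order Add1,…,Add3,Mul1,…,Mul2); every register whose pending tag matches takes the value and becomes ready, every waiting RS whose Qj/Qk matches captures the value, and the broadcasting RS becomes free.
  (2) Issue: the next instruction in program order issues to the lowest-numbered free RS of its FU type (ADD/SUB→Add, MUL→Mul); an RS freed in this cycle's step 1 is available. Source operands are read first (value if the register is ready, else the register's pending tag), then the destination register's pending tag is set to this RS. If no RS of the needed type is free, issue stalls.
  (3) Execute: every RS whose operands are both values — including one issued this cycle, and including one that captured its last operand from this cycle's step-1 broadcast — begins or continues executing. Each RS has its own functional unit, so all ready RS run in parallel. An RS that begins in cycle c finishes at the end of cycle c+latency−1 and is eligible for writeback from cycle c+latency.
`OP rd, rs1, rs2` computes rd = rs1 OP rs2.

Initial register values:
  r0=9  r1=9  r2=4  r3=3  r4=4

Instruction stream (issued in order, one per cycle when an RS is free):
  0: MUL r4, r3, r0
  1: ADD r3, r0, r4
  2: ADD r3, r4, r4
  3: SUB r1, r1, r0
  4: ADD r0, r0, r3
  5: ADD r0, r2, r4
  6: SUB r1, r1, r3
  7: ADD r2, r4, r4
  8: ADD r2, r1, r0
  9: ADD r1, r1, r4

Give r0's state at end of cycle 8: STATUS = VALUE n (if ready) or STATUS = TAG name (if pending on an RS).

cycle 1: issue MUL r4<-Mul1 // r0:9,r1:9,r2:4,r3:3,r4:Mul1
cycle 2: issue ADD r3<-Add1 // r0:9,r1:9,r2:4,r3:Add1,r4:Mul1
cycle 3: issue ADD r3<-Add2 // r0:9,r1:9,r2:4,r3:Add2,r4:Mul1
cycle 4: issue SUB r1<-Add3 // r0:9,r1:Add3,r2:4,r3:Add2,r4:Mul1
cycle 5: stall // r0:9,r1:Add3,r2:4,r3:Add2,r4:Mul1
cycle 6: CDB Mul1=27; stall // r0:9,r1:Add3,r2:4,r3:Add2,r4:27
cycle 7: CDB Add3=0; issue ADD r0<-Add3 // r0:Add3,r1:0,r2:4,r3:Add2,r4:27
cycle 8: stall // r0:Add3,r1:0,r2:4,r3:Add2,r4:27

STATUS = TAG Add3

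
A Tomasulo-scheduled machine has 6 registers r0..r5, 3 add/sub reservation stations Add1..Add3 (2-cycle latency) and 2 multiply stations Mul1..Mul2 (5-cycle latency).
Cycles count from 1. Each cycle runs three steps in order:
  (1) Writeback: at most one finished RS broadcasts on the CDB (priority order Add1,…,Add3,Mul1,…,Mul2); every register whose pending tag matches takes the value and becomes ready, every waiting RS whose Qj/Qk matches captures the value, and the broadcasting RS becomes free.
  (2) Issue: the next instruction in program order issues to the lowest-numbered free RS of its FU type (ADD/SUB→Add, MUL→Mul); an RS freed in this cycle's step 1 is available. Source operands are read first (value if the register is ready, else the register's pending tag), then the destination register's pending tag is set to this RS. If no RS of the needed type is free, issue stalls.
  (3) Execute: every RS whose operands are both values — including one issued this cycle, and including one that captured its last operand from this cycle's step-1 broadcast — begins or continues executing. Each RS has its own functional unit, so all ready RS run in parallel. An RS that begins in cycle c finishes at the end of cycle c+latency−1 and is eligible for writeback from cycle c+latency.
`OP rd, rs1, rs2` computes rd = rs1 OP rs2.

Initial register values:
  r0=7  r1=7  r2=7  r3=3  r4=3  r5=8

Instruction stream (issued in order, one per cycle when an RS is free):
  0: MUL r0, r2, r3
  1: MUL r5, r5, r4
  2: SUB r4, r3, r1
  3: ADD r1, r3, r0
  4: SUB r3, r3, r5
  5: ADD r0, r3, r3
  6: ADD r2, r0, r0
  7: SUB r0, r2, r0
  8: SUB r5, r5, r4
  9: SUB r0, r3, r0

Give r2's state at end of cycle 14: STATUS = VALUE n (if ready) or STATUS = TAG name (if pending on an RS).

cycle 1: issue MUL r0<-Mul1 // r0:Mul1,r1:7,r2:7,r3:3,r4:3,r5:8
cycle 2: issue MUL r5<-Mul2 // r0:Mul1,r1:7,r2:7,r3:3,r4:3,r5:Mul2
cycle 3: issue SUB r4<-Add1 // r0:Mul1,r1:7,r2:7,r3:3,r4:Add1,r5:Mul2
cycle 4: issue ADD r1<-Add2 // r0:Mul1,r1:Add2,r2:7,r3:3,r4:Add1,r5:Mul2
cycle 5: CDB Add1=-4; issue SUB r3<-Add1 // r0:Mul1,r1:Add2,r2:7,r3:Add1,r4:-4,r5:Mul2
cycle 6: CDB Mul1=21; issue ADD r0<-Add3 // r0:Add3,r1:Add2,r2:7,r3:Add1,r4:-4,r5:Mul2
cycle 7: CDB Mul2=24; stall // r0:Add3,r1:Add2,r2:7,r3:Add1,r4:-4,r5:24
cycle 8: CDB Add2=24; issue ADD r2<-Add2 // r0:Add3,r1:24,r2:Add2,r3:Add1,r4:-4,r5:24
cycle 9: CDB Add1=-21; issue SUB r0<-Add1 // r0:Add1,r1:24,r2:Add2,r3:-21,r4:-4,r5:24
cycle 10: stall // r0:Add1,r1:24,r2:Add2,r3:-21,r4:-4,r5:24
cycle 11: CDB Add3=-42; issue SUB r5<-Add3 // r0:Add1,r1:24,r2:Add2,r3:-21,r4:-4,r5:Add3
cycle 12: stall // r0:Add1,r1:24,r2:Add2,r3:-21,r4:-4,r5:Add3
cycle 13: CDB Add2=-84; issue SUB r0<-Add2 // r0:Add2,r1:24,r2:-84,r3:-21,r4:-4,r5:Add3
cycle 14: CDB Add3=28 // r0:Add2,r1:24,r2:-84,r3:-21,r4:-4,r5:28

STATUS = VALUE -84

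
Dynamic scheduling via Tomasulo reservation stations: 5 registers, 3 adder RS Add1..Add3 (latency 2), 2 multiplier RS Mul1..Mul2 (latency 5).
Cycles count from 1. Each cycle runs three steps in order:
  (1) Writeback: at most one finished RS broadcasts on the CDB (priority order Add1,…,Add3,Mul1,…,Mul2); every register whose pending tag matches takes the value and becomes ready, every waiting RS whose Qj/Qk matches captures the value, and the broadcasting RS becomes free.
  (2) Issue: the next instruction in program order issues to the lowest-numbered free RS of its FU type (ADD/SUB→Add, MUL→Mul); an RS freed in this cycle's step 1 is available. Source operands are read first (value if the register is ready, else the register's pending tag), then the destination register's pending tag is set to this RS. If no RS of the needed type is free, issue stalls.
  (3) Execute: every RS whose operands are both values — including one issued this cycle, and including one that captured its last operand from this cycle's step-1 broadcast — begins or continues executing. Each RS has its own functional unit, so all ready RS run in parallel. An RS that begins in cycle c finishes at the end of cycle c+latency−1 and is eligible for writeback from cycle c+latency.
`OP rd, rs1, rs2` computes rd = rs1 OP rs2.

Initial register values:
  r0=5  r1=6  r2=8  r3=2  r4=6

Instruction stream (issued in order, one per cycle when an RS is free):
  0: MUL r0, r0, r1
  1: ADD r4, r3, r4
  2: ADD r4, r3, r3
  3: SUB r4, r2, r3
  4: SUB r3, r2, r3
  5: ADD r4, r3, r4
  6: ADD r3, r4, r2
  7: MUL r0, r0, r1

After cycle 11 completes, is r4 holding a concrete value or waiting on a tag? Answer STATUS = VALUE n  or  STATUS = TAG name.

c1: issue MUL r0<-Mul1 | r0:Mul1,r1:6,r2:8,r3:2,r4:6
c2: issue ADD r4<-Add1 | r0:Mul1,r1:6,r2:8,r3:2,r4:Add1
c3: issue ADD r4<-Add2 | r0:Mul1,r1:6,r2:8,r3:2,r4:Add2
c4: CDB Add1=8; issue SUB r4<-Add1 | r0:Mul1,r1:6,r2:8,r3:2,r4:Add1
c5: CDB Add2=4; issue SUB r3<-Add2 | r0:Mul1,r1:6,r2:8,r3:Add2,r4:Add1
c6: CDB Add1=6; issue ADD r4<-Add1 | r0:Mul1,r1:6,r2:8,r3:Add2,r4:Add1
c7: CDB Add2=6; issue ADD r3<-Add2 | r0:Mul1,r1:6,r2:8,r3:Add2,r4:Add1
c8: CDB Mul1=30; issue MUL r0<-Mul1 | r0:Mul1,r1:6,r2:8,r3:Add2,r4:Add1
c9: CDB Add1=12 | r0:Mul1,r1:6,r2:8,r3:Add2,r4:12
c10: - | r0:Mul1,r1:6,r2:8,r3:Add2,r4:12
c11: CDB Add2=20 | r0:Mul1,r1:6,r2:8,r3:20,r4:12

STATUS = VALUE 12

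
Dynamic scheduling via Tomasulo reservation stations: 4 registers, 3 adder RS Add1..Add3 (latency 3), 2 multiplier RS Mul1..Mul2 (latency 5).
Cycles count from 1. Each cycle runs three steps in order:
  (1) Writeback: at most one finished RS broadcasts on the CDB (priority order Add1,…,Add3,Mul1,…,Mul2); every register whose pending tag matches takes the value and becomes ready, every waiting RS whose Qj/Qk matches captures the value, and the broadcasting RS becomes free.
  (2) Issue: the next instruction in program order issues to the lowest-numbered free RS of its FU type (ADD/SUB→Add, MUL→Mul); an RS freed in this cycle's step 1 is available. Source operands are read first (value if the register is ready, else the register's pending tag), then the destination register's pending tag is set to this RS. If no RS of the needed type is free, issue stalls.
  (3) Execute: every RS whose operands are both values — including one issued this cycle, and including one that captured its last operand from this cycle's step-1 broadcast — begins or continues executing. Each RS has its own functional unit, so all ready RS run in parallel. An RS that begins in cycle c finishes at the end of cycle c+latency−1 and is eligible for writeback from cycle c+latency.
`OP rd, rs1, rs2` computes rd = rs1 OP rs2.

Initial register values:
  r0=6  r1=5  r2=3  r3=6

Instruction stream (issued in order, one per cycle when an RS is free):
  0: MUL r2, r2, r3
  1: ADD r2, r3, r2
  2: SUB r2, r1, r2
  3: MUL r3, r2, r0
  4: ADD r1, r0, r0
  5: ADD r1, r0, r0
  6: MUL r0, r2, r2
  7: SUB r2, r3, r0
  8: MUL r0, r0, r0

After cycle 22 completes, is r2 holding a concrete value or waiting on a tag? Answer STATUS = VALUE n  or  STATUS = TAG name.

STATUS = VALUE -475

c1: issue MUL r2<-Mul1 | r0:6,r1:5,r2:Mul1,r3:6
c2: issue ADD r2<-Add1 | r0:6,r1:5,r2:Add1,r3:6
c3: issue SUB r2<-Add2 | r0:6,r1:5,r2:Add2,r3:6
c4: issue MUL r3<-Mul2 | r0:6,r1:5,r2:Add2,r3:Mul2
c5: issue ADD r1<-Add3 | r0:6,r1:Add3,r2:Add2,r3:Mul2
c6: CDB Mul1=18; stall | r0:6,r1:Add3,r2:Add2,r3:Mul2
c7: stall | r0:6,r1:Add3,r2:Add2,r3:Mul2
c8: CDB Add3=12; issue ADD r1<-Add3 | r0:6,r1:Add3,r2:Add2,r3:Mul2
c9: CDB Add1=24; issue MUL r0<-Mul1 | r0:Mul1,r1:Add3,r2:Add2,r3:Mul2
c10: issue SUB r2<-Add1 | r0:Mul1,r1:Add3,r2:Add1,r3:Mul2
c11: CDB Add3=12; stall | r0:Mul1,r1:12,r2:Add1,r3:Mul2
c12: CDB Add2=-19; stall | r0:Mul1,r1:12,r2:Add1,r3:Mul2
c13: stall | r0:Mul1,r1:12,r2:Add1,r3:Mul2
c14: stall | r0:Mul1,r1:12,r2:Add1,r3:Mul2
c15: stall | r0:Mul1,r1:12,r2:Add1,r3:Mul2
c16: stall | r0:Mul1,r1:12,r2:Add1,r3:Mul2
c17: CDB Mul1=361; issue MUL r0<-Mul1 | r0:Mul1,r1:12,r2:Add1,r3:Mul2
c18: CDB Mul2=-114 | r0:Mul1,r1:12,r2:Add1,r3:-114
c19: - | r0:Mul1,r1:12,r2:Add1,r3:-114
c20: - | r0:Mul1,r1:12,r2:Add1,r3:-114
c21: CDB Add1=-475 | r0:Mul1,r1:12,r2:-475,r3:-114
c22: CDB Mul1=130321 | r0:130321,r1:12,r2:-475,r3:-114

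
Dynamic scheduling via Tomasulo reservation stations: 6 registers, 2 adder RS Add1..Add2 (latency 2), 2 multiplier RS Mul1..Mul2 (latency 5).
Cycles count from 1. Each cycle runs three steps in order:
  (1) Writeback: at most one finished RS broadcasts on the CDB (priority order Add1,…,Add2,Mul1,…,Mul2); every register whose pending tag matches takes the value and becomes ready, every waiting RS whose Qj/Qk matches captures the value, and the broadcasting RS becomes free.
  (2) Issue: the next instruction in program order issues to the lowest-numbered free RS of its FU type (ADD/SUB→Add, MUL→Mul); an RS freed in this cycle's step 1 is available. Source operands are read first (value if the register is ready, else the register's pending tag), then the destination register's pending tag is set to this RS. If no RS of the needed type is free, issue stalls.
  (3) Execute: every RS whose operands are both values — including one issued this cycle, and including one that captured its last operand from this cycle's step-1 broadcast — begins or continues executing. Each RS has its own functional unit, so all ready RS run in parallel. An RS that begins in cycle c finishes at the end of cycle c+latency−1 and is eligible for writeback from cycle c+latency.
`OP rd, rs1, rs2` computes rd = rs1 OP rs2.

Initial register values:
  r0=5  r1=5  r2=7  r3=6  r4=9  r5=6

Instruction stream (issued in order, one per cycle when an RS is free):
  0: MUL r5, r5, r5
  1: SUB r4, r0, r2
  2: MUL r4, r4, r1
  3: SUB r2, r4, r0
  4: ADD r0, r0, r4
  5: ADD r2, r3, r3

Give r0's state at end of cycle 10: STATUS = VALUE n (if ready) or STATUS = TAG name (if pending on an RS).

cycle 1: issue MUL r5<-Mul1 // r0:5,r1:5,r2:7,r3:6,r4:9,r5:Mul1
cycle 2: issue SUB r4<-Add1 // r0:5,r1:5,r2:7,r3:6,r4:Add1,r5:Mul1
cycle 3: issue MUL r4<-Mul2 // r0:5,r1:5,r2:7,r3:6,r4:Mul2,r5:Mul1
cycle 4: CDB Add1=-2; issue SUB r2<-Add1 // r0:5,r1:5,r2:Add1,r3:6,r4:Mul2,r5:Mul1
cycle 5: issue ADD r0<-Add2 // r0:Add2,r1:5,r2:Add1,r3:6,r4:Mul2,r5:Mul1
cycle 6: CDB Mul1=36; stall // r0:Add2,r1:5,r2:Add1,r3:6,r4:Mul2,r5:36
cycle 7: stall // r0:Add2,r1:5,r2:Add1,r3:6,r4:Mul2,r5:36
cycle 8: stall // r0:Add2,r1:5,r2:Add1,r3:6,r4:Mul2,r5:36
cycle 9: CDB Mul2=-10; stall // r0:Add2,r1:5,r2:Add1,r3:6,r4:-10,r5:36
cycle 10: stall // r0:Add2,r1:5,r2:Add1,r3:6,r4:-10,r5:36

STATUS = TAG Add2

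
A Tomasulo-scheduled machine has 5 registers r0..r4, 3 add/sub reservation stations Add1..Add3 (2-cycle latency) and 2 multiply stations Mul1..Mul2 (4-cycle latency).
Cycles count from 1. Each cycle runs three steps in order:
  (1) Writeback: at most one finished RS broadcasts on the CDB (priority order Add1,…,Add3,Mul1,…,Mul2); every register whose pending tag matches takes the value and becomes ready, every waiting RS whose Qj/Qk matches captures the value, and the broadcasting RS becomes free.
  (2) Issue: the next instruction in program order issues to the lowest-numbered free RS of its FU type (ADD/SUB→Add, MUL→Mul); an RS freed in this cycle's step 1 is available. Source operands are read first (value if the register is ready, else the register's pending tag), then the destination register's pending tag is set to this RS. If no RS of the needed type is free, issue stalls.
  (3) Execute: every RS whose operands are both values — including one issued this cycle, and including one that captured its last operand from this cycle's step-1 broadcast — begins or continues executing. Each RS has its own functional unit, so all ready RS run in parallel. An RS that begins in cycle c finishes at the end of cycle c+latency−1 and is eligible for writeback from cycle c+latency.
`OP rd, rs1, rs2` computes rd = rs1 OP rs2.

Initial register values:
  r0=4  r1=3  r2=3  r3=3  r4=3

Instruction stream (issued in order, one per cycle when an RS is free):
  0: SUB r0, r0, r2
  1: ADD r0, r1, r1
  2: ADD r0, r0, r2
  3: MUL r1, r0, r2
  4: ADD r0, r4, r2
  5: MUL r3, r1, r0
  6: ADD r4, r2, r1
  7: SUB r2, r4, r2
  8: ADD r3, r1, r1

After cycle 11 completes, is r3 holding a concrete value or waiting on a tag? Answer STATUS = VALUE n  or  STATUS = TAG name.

cycle 1: issue SUB r0<-Add1 // r0:Add1,r1:3,r2:3,r3:3,r4:3
cycle 2: issue ADD r0<-Add2 // r0:Add2,r1:3,r2:3,r3:3,r4:3
cycle 3: CDB Add1=1; issue ADD r0<-Add1 // r0:Add1,r1:3,r2:3,r3:3,r4:3
cycle 4: CDB Add2=6; issue MUL r1<-Mul1 // r0:Add1,r1:Mul1,r2:3,r3:3,r4:3
cycle 5: issue ADD r0<-Add2 // r0:Add2,r1:Mul1,r2:3,r3:3,r4:3
cycle 6: CDB Add1=9; issue MUL r3<-Mul2 // r0:Add2,r1:Mul1,r2:3,r3:Mul2,r4:3
cycle 7: CDB Add2=6; issue ADD r4<-Add1 // r0:6,r1:Mul1,r2:3,r3:Mul2,r4:Add1
cycle 8: issue SUB r2<-Add2 // r0:6,r1:Mul1,r2:Add2,r3:Mul2,r4:Add1
cycle 9: issue ADD r3<-Add3 // r0:6,r1:Mul1,r2:Add2,r3:Add3,r4:Add1
cycle 10: CDB Mul1=27 // r0:6,r1:27,r2:Add2,r3:Add3,r4:Add1
cycle 11: - // r0:6,r1:27,r2:Add2,r3:Add3,r4:Add1

STATUS = TAG Add3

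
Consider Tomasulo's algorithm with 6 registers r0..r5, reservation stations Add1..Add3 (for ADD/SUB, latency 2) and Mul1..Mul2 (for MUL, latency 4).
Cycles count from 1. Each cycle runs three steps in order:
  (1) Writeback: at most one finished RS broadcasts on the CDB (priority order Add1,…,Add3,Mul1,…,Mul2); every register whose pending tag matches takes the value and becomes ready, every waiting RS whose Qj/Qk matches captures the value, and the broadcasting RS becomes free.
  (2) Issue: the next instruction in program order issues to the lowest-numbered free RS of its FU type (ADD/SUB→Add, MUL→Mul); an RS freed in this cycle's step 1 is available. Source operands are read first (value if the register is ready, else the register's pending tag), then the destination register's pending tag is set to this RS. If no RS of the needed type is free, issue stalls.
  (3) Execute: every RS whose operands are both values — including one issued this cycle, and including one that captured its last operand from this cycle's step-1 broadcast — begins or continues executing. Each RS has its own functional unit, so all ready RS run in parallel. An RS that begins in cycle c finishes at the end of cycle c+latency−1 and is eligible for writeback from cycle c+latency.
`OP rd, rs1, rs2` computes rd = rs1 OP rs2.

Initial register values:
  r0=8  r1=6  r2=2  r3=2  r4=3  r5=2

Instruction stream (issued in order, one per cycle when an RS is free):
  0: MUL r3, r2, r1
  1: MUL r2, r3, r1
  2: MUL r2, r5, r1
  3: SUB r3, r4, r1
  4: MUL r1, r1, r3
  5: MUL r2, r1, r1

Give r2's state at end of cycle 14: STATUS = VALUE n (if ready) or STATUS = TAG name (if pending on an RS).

c1: issue MUL r3<-Mul1 | r0:8,r1:6,r2:2,r3:Mul1,r4:3,r5:2
c2: issue MUL r2<-Mul2 | r0:8,r1:6,r2:Mul2,r3:Mul1,r4:3,r5:2
c3: stall | r0:8,r1:6,r2:Mul2,r3:Mul1,r4:3,r5:2
c4: stall | r0:8,r1:6,r2:Mul2,r3:Mul1,r4:3,r5:2
c5: CDB Mul1=12; issue MUL r2<-Mul1 | r0:8,r1:6,r2:Mul1,r3:12,r4:3,r5:2
c6: issue SUB r3<-Add1 | r0:8,r1:6,r2:Mul1,r3:Add1,r4:3,r5:2
c7: stall | r0:8,r1:6,r2:Mul1,r3:Add1,r4:3,r5:2
c8: CDB Add1=-3; stall | r0:8,r1:6,r2:Mul1,r3:-3,r4:3,r5:2
c9: CDB Mul1=12; issue MUL r1<-Mul1 | r0:8,r1:Mul1,r2:12,r3:-3,r4:3,r5:2
c10: CDB Mul2=72; issue MUL r2<-Mul2 | r0:8,r1:Mul1,r2:Mul2,r3:-3,r4:3,r5:2
c11: - | r0:8,r1:Mul1,r2:Mul2,r3:-3,r4:3,r5:2
c12: - | r0:8,r1:Mul1,r2:Mul2,r3:-3,r4:3,r5:2
c13: CDB Mul1=-18 | r0:8,r1:-18,r2:Mul2,r3:-3,r4:3,r5:2
c14: - | r0:8,r1:-18,r2:Mul2,r3:-3,r4:3,r5:2

STATUS = TAG Mul2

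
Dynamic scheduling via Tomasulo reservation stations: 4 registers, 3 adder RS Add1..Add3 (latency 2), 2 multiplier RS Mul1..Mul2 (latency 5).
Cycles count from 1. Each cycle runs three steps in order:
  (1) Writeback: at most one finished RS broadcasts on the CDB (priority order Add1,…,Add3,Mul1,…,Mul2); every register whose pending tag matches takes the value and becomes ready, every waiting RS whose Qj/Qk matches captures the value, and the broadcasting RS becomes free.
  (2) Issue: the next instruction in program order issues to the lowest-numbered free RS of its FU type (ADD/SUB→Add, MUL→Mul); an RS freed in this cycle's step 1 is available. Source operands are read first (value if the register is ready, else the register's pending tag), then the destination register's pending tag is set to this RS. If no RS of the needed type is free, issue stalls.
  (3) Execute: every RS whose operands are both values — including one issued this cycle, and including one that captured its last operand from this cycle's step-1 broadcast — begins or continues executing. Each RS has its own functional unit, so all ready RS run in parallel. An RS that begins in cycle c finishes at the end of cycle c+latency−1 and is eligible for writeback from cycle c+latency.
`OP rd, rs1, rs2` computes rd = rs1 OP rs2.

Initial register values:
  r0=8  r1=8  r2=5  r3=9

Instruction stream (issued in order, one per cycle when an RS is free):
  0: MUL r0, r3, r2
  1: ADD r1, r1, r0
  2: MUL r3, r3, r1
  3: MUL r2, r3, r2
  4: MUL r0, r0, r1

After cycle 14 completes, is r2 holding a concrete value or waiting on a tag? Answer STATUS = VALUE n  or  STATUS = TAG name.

STATUS = TAG Mul1

cycle 1: issue MUL r0<-Mul1 // r0:Mul1,r1:8,r2:5,r3:9
cycle 2: issue ADD r1<-Add1 // r0:Mul1,r1:Add1,r2:5,r3:9
cycle 3: issue MUL r3<-Mul2 // r0:Mul1,r1:Add1,r2:5,r3:Mul2
cycle 4: stall // r0:Mul1,r1:Add1,r2:5,r3:Mul2
cycle 5: stall // r0:Mul1,r1:Add1,r2:5,r3:Mul2
cycle 6: CDB Mul1=45; issue MUL r2<-Mul1 // r0:45,r1:Add1,r2:Mul1,r3:Mul2
cycle 7: stall // r0:45,r1:Add1,r2:Mul1,r3:Mul2
cycle 8: CDB Add1=53; stall // r0:45,r1:53,r2:Mul1,r3:Mul2
cycle 9: stall // r0:45,r1:53,r2:Mul1,r3:Mul2
cycle 10: stall // r0:45,r1:53,r2:Mul1,r3:Mul2
cycle 11: stall // r0:45,r1:53,r2:Mul1,r3:Mul2
cycle 12: stall // r0:45,r1:53,r2:Mul1,r3:Mul2
cycle 13: CDB Mul2=477; issue MUL r0<-Mul2 // r0:Mul2,r1:53,r2:Mul1,r3:477
cycle 14: - // r0:Mul2,r1:53,r2:Mul1,r3:477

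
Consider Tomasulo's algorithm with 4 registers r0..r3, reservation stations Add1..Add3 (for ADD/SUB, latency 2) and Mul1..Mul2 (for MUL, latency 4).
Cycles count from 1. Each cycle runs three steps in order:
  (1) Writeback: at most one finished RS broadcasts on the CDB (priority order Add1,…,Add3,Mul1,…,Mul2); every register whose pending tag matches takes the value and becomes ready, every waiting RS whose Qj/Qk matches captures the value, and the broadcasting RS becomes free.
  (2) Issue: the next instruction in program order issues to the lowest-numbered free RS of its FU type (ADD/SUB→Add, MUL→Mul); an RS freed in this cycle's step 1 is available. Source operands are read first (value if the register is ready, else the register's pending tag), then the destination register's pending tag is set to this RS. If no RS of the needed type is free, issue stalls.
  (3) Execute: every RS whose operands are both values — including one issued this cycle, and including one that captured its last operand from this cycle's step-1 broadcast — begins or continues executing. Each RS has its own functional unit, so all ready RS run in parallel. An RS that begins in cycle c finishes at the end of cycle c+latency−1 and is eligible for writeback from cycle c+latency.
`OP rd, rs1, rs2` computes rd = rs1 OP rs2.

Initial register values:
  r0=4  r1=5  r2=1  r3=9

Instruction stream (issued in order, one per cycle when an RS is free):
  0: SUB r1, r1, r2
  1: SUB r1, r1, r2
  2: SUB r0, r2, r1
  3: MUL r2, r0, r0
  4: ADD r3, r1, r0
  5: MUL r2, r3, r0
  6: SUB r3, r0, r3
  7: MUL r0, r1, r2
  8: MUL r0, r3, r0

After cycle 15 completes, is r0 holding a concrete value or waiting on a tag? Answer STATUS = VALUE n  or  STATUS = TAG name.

STATUS = TAG Mul2

cycle 1: issue SUB r1<-Add1 // r0:4,r1:Add1,r2:1,r3:9
cycle 2: issue SUB r1<-Add2 // r0:4,r1:Add2,r2:1,r3:9
cycle 3: CDB Add1=4; issue SUB r0<-Add1 // r0:Add1,r1:Add2,r2:1,r3:9
cycle 4: issue MUL r2<-Mul1 // r0:Add1,r1:Add2,r2:Mul1,r3:9
cycle 5: CDB Add2=3; issue ADD r3<-Add2 // r0:Add1,r1:3,r2:Mul1,r3:Add2
cycle 6: issue MUL r2<-Mul2 // r0:Add1,r1:3,r2:Mul2,r3:Add2
cycle 7: CDB Add1=-2; issue SUB r3<-Add1 // r0:-2,r1:3,r2:Mul2,r3:Add1
cycle 8: stall // r0:-2,r1:3,r2:Mul2,r3:Add1
cycle 9: CDB Add2=1; stall // r0:-2,r1:3,r2:Mul2,r3:Add1
cycle 10: stall // r0:-2,r1:3,r2:Mul2,r3:Add1
cycle 11: CDB Add1=-3; stall // r0:-2,r1:3,r2:Mul2,r3:-3
cycle 12: CDB Mul1=4; issue MUL r0<-Mul1 // r0:Mul1,r1:3,r2:Mul2,r3:-3
cycle 13: CDB Mul2=-2; issue MUL r0<-Mul2 // r0:Mul2,r1:3,r2:-2,r3:-3
cycle 14: - // r0:Mul2,r1:3,r2:-2,r3:-3
cycle 15: - // r0:Mul2,r1:3,r2:-2,r3:-3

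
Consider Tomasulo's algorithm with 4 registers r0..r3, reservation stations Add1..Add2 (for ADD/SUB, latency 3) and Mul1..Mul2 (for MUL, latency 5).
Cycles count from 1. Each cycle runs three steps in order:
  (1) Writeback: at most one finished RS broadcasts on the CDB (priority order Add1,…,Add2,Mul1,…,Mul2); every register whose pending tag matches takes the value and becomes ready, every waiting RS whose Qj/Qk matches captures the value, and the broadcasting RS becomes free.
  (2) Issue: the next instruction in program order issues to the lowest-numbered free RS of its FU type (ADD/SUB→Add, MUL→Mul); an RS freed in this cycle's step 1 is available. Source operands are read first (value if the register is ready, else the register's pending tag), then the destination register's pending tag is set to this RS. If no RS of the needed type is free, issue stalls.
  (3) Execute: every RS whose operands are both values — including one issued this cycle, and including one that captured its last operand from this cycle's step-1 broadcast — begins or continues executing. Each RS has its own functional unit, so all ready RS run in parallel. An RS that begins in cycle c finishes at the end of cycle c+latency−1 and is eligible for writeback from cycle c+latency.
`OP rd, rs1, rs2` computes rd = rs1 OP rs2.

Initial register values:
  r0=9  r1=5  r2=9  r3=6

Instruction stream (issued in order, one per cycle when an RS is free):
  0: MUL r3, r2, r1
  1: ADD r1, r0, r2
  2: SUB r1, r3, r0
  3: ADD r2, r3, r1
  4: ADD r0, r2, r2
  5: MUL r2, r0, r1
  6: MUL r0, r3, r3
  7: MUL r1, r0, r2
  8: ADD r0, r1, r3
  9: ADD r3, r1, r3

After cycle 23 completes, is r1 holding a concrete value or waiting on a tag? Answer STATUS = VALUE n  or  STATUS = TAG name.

STATUS = TAG Mul2

  c1: issue MUL r3<-Mul1  regs: r0:9,r1:5,r2:9,r3:Mul1
  c2: issue ADD r1<-Add1  regs: r0:9,r1:Add1,r2:9,r3:Mul1
  c3: issue SUB r1<-Add2  regs: r0:9,r1:Add2,r2:9,r3:Mul1
  c4: stall  regs: r0:9,r1:Add2,r2:9,r3:Mul1
  c5: CDB Add1=18; issue ADD r2<-Add1  regs: r0:9,r1:Add2,r2:Add1,r3:Mul1
  c6: CDB Mul1=45; stall  regs: r0:9,r1:Add2,r2:Add1,r3:45
  c7: stall  regs: r0:9,r1:Add2,r2:Add1,r3:45
  c8: stall  regs: r0:9,r1:Add2,r2:Add1,r3:45
  c9: CDB Add2=36; issue ADD r0<-Add2  regs: r0:Add2,r1:36,r2:Add1,r3:45
  c10: issue MUL r2<-Mul1  regs: r0:Add2,r1:36,r2:Mul1,r3:45
  c11: issue MUL r0<-Mul2  regs: r0:Mul2,r1:36,r2:Mul1,r3:45
  c12: CDB Add1=81; stall  regs: r0:Mul2,r1:36,r2:Mul1,r3:45
  c13: stall  regs: r0:Mul2,r1:36,r2:Mul1,r3:45
  c14: stall  regs: r0:Mul2,r1:36,r2:Mul1,r3:45
  c15: CDB Add2=162; stall  regs: r0:Mul2,r1:36,r2:Mul1,r3:45
  c16: CDB Mul2=2025; issue MUL r1<-Mul2  regs: r0:2025,r1:Mul2,r2:Mul1,r3:45
  c17: issue ADD r0<-Add1  regs: r0:Add1,r1:Mul2,r2:Mul1,r3:45
  c18: issue ADD r3<-Add2  regs: r0:Add1,r1:Mul2,r2:Mul1,r3:Add2
  c19: -  regs: r0:Add1,r1:Mul2,r2:Mul1,r3:Add2
  c20: CDB Mul1=5832  regs: r0:Add1,r1:Mul2,r2:5832,r3:Add2
  c21: -  regs: r0:Add1,r1:Mul2,r2:5832,r3:Add2
  c22: -  regs: r0:Add1,r1:Mul2,r2:5832,r3:Add2
  c23: -  regs: r0:Add1,r1:Mul2,r2:5832,r3:Add2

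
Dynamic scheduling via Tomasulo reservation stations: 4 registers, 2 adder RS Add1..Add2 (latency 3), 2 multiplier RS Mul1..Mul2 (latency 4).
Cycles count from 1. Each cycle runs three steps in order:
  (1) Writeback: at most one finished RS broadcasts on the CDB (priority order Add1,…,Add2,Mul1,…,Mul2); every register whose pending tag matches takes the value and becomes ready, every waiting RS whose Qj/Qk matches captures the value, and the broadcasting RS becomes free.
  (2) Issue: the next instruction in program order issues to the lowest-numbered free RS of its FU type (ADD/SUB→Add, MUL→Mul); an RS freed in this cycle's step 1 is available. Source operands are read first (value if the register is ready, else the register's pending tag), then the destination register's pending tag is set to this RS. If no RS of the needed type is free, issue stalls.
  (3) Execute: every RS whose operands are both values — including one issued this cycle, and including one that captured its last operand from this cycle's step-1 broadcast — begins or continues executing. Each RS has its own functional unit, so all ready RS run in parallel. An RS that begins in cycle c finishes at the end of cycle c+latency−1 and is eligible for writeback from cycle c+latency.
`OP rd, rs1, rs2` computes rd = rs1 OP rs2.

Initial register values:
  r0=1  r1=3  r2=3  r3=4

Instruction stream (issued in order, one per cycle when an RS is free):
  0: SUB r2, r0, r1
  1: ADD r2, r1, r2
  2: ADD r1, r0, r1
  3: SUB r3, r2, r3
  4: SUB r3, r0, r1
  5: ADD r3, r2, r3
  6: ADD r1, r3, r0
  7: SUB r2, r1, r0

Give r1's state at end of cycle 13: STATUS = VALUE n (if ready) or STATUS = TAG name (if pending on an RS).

STATUS = TAG Add2

  c1: issue SUB r2<-Add1  regs: r0:1,r1:3,r2:Add1,r3:4
  c2: issue ADD r2<-Add2  regs: r0:1,r1:3,r2:Add2,r3:4
  c3: stall  regs: r0:1,r1:3,r2:Add2,r3:4
  c4: CDB Add1=-2; issue ADD r1<-Add1  regs: r0:1,r1:Add1,r2:Add2,r3:4
  c5: stall  regs: r0:1,r1:Add1,r2:Add2,r3:4
  c6: stall  regs: r0:1,r1:Add1,r2:Add2,r3:4
  c7: CDB Add1=4; issue SUB r3<-Add1  regs: r0:1,r1:4,r2:Add2,r3:Add1
  c8: CDB Add2=1; issue SUB r3<-Add2  regs: r0:1,r1:4,r2:1,r3:Add2
  c9: stall  regs: r0:1,r1:4,r2:1,r3:Add2
  c10: stall  regs: r0:1,r1:4,r2:1,r3:Add2
  c11: CDB Add1=-3; issue ADD r3<-Add1  regs: r0:1,r1:4,r2:1,r3:Add1
  c12: CDB Add2=-3; issue ADD r1<-Add2  regs: r0:1,r1:Add2,r2:1,r3:Add1
  c13: stall  regs: r0:1,r1:Add2,r2:1,r3:Add1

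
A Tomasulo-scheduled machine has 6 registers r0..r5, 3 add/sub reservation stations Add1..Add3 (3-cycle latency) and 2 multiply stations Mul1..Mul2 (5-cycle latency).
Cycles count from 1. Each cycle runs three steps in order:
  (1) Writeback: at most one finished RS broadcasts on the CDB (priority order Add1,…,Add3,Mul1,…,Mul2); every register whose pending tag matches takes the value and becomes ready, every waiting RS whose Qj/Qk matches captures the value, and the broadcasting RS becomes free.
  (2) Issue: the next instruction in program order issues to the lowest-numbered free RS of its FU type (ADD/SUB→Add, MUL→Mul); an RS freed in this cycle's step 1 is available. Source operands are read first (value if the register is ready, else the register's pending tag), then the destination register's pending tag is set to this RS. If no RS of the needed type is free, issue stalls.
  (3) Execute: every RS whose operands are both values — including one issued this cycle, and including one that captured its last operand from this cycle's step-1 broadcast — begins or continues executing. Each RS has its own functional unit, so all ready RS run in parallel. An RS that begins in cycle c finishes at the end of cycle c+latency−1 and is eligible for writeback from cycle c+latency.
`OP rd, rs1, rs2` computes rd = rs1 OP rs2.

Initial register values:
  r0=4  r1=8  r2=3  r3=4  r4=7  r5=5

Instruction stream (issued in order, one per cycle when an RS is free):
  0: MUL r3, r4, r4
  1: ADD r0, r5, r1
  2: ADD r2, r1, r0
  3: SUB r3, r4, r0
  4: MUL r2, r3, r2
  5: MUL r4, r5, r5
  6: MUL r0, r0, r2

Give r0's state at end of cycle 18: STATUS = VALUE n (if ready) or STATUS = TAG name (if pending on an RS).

STATUS = TAG Mul1

cycle 1: issue MUL r3<-Mul1 // r0:4,r1:8,r2:3,r3:Mul1,r4:7,r5:5
cycle 2: issue ADD r0<-Add1 // r0:Add1,r1:8,r2:3,r3:Mul1,r4:7,r5:5
cycle 3: issue ADD r2<-Add2 // r0:Add1,r1:8,r2:Add2,r3:Mul1,r4:7,r5:5
cycle 4: issue SUB r3<-Add3 // r0:Add1,r1:8,r2:Add2,r3:Add3,r4:7,r5:5
cycle 5: CDB Add1=13; issue MUL r2<-Mul2 // r0:13,r1:8,r2:Mul2,r3:Add3,r4:7,r5:5
cycle 6: CDB Mul1=49; issue MUL r4<-Mul1 // r0:13,r1:8,r2:Mul2,r3:Add3,r4:Mul1,r5:5
cycle 7: stall // r0:13,r1:8,r2:Mul2,r3:Add3,r4:Mul1,r5:5
cycle 8: CDB Add2=21; stall // r0:13,r1:8,r2:Mul2,r3:Add3,r4:Mul1,r5:5
cycle 9: CDB Add3=-6; stall // r0:13,r1:8,r2:Mul2,r3:-6,r4:Mul1,r5:5
cycle 10: stall // r0:13,r1:8,r2:Mul2,r3:-6,r4:Mul1,r5:5
cycle 11: CDB Mul1=25; issue MUL r0<-Mul1 // r0:Mul1,r1:8,r2:Mul2,r3:-6,r4:25,r5:5
cycle 12: - // r0:Mul1,r1:8,r2:Mul2,r3:-6,r4:25,r5:5
cycle 13: - // r0:Mul1,r1:8,r2:Mul2,r3:-6,r4:25,r5:5
cycle 14: CDB Mul2=-126 // r0:Mul1,r1:8,r2:-126,r3:-6,r4:25,r5:5
cycle 15: - // r0:Mul1,r1:8,r2:-126,r3:-6,r4:25,r5:5
cycle 16: - // r0:Mul1,r1:8,r2:-126,r3:-6,r4:25,r5:5
cycle 17: - // r0:Mul1,r1:8,r2:-126,r3:-6,r4:25,r5:5
cycle 18: - // r0:Mul1,r1:8,r2:-126,r3:-6,r4:25,r5:5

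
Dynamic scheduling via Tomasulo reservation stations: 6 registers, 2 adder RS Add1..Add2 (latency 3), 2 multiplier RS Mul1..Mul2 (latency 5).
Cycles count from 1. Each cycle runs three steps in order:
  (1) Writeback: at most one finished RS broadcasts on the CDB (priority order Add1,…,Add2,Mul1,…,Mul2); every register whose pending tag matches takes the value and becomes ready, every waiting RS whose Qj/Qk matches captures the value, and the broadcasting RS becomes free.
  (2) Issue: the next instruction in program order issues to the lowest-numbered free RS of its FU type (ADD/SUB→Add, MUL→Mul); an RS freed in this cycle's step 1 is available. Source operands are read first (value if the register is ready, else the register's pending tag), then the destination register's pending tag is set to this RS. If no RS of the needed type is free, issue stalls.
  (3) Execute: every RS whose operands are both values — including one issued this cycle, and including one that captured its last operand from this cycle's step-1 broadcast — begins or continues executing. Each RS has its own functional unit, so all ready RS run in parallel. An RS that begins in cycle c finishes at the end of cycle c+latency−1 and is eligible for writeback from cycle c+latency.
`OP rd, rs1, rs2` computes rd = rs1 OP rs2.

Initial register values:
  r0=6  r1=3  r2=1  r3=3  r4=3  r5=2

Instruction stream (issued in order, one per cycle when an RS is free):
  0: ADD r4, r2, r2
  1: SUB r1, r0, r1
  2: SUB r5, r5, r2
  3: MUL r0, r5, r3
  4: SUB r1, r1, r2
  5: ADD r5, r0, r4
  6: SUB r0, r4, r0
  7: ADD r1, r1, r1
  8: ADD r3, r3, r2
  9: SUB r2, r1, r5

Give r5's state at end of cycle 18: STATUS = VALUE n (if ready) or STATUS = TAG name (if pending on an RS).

cycle 1: issue ADD r4<-Add1 // r0:6,r1:3,r2:1,r3:3,r4:Add1,r5:2
cycle 2: issue SUB r1<-Add2 // r0:6,r1:Add2,r2:1,r3:3,r4:Add1,r5:2
cycle 3: stall // r0:6,r1:Add2,r2:1,r3:3,r4:Add1,r5:2
cycle 4: CDB Add1=2; issue SUB r5<-Add1 // r0:6,r1:Add2,r2:1,r3:3,r4:2,r5:Add1
cycle 5: CDB Add2=3; issue MUL r0<-Mul1 // r0:Mul1,r1:3,r2:1,r3:3,r4:2,r5:Add1
cycle 6: issue SUB r1<-Add2 // r0:Mul1,r1:Add2,r2:1,r3:3,r4:2,r5:Add1
cycle 7: CDB Add1=1; issue ADD r5<-Add1 // r0:Mul1,r1:Add2,r2:1,r3:3,r4:2,r5:Add1
cycle 8: stall // r0:Mul1,r1:Add2,r2:1,r3:3,r4:2,r5:Add1
cycle 9: CDB Add2=2; issue SUB r0<-Add2 // r0:Add2,r1:2,r2:1,r3:3,r4:2,r5:Add1
cycle 10: stall // r0:Add2,r1:2,r2:1,r3:3,r4:2,r5:Add1
cycle 11: stall // r0:Add2,r1:2,r2:1,r3:3,r4:2,r5:Add1
cycle 12: CDB Mul1=3; stall // r0:Add2,r1:2,r2:1,r3:3,r4:2,r5:Add1
cycle 13: stall // r0:Add2,r1:2,r2:1,r3:3,r4:2,r5:Add1
cycle 14: stall // r0:Add2,r1:2,r2:1,r3:3,r4:2,r5:Add1
cycle 15: CDB Add1=5; issue ADD r1<-Add1 // r0:Add2,r1:Add1,r2:1,r3:3,r4:2,r5:5
cycle 16: CDB Add2=-1; issue ADD r3<-Add2 // r0:-1,r1:Add1,r2:1,r3:Add2,r4:2,r5:5
cycle 17: stall // r0:-1,r1:Add1,r2:1,r3:Add2,r4:2,r5:5
cycle 18: CDB Add1=4; issue SUB r2<-Add1 // r0:-1,r1:4,r2:Add1,r3:Add2,r4:2,r5:5

STATUS = VALUE 5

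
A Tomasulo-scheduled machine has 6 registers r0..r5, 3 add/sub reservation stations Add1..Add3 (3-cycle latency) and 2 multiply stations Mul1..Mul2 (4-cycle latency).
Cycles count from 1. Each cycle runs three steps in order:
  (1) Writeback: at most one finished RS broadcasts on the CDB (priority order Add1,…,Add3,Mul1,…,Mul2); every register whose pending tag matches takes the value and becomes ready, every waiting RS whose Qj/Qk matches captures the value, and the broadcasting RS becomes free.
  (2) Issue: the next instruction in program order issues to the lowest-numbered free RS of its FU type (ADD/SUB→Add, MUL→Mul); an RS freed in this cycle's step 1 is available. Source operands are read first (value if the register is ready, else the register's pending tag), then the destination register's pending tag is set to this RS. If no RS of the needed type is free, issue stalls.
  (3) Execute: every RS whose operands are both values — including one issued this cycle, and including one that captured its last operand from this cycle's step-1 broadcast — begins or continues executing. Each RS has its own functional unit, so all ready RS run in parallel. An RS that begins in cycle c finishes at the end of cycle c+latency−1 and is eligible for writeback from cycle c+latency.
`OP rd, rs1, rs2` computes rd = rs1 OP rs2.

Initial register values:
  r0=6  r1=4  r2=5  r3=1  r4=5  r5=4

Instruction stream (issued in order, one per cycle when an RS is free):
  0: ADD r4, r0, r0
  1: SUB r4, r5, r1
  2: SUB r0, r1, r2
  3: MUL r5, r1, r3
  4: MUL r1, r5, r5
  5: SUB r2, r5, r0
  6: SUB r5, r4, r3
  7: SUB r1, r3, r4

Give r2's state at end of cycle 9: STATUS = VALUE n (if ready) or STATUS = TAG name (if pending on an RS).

STATUS = TAG Add1

cycle 1: issue ADD r4<-Add1 // r0:6,r1:4,r2:5,r3:1,r4:Add1,r5:4
cycle 2: issue SUB r4<-Add2 // r0:6,r1:4,r2:5,r3:1,r4:Add2,r5:4
cycle 3: issue SUB r0<-Add3 // r0:Add3,r1:4,r2:5,r3:1,r4:Add2,r5:4
cycle 4: CDB Add1=12; issue MUL r5<-Mul1 // r0:Add3,r1:4,r2:5,r3:1,r4:Add2,r5:Mul1
cycle 5: CDB Add2=0; issue MUL r1<-Mul2 // r0:Add3,r1:Mul2,r2:5,r3:1,r4:0,r5:Mul1
cycle 6: CDB Add3=-1; issue SUB r2<-Add1 // r0:-1,r1:Mul2,r2:Add1,r3:1,r4:0,r5:Mul1
cycle 7: issue SUB r5<-Add2 // r0:-1,r1:Mul2,r2:Add1,r3:1,r4:0,r5:Add2
cycle 8: CDB Mul1=4; issue SUB r1<-Add3 // r0:-1,r1:Add3,r2:Add1,r3:1,r4:0,r5:Add2
cycle 9: - // r0:-1,r1:Add3,r2:Add1,r3:1,r4:0,r5:Add2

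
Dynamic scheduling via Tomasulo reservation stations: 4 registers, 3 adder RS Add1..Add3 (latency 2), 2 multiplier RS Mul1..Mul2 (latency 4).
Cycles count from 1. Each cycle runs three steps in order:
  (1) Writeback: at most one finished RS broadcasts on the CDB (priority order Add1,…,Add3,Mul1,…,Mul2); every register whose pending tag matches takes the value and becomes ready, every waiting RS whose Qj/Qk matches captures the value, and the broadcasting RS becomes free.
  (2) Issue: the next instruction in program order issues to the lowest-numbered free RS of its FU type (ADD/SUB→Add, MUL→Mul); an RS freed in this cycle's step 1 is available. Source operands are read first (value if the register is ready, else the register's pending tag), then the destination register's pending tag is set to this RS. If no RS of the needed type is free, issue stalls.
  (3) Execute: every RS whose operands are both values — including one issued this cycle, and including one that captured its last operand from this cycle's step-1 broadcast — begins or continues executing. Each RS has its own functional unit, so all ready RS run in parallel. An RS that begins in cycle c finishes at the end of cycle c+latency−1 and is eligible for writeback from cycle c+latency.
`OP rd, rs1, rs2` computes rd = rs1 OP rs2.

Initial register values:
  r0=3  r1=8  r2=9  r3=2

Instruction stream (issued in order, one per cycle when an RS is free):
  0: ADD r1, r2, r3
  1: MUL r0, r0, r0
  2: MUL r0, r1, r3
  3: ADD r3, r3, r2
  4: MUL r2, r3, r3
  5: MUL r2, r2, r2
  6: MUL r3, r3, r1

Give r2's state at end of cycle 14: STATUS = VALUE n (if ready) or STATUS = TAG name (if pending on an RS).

  c1: issue ADD r1<-Add1  regs: r0:3,r1:Add1,r2:9,r3:2
  c2: issue MUL r0<-Mul1  regs: r0:Mul1,r1:Add1,r2:9,r3:2
  c3: CDB Add1=11; issue MUL r0<-Mul2  regs: r0:Mul2,r1:11,r2:9,r3:2
  c4: issue ADD r3<-Add1  regs: r0:Mul2,r1:11,r2:9,r3:Add1
  c5: stall  regs: r0:Mul2,r1:11,r2:9,r3:Add1
  c6: CDB Add1=11; stall  regs: r0:Mul2,r1:11,r2:9,r3:11
  c7: CDB Mul1=9; issue MUL r2<-Mul1  regs: r0:Mul2,r1:11,r2:Mul1,r3:11
  c8: CDB Mul2=22; issue MUL r2<-Mul2  regs: r0:22,r1:11,r2:Mul2,r3:11
  c9: stall  regs: r0:22,r1:11,r2:Mul2,r3:11
  c10: stall  regs: r0:22,r1:11,r2:Mul2,r3:11
  c11: CDB Mul1=121; issue MUL r3<-Mul1  regs: r0:22,r1:11,r2:Mul2,r3:Mul1
  c12: -  regs: r0:22,r1:11,r2:Mul2,r3:Mul1
  c13: -  regs: r0:22,r1:11,r2:Mul2,r3:Mul1
  c14: -  regs: r0:22,r1:11,r2:Mul2,r3:Mul1

STATUS = TAG Mul2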